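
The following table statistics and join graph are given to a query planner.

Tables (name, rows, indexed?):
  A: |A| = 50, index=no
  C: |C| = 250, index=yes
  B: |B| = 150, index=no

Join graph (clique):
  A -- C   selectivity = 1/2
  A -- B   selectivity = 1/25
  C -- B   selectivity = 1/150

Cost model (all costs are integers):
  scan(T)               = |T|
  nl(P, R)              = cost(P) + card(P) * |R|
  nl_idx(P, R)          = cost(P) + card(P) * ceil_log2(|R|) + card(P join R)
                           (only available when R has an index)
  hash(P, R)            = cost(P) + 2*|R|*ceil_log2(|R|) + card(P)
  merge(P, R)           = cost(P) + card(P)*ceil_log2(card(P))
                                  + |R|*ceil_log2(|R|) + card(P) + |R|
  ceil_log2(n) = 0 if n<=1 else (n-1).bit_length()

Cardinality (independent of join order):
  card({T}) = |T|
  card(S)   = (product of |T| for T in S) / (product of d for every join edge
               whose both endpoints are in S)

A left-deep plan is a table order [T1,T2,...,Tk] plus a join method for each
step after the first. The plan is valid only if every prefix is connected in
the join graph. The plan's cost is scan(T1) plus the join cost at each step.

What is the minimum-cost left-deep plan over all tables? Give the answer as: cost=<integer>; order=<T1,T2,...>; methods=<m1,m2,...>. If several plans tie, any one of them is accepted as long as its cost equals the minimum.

cost=2450; order=B,C,A; methods=nl_idx,hash

Selinger DP (subsets sized 1..n):
  {A}: scan cost=50, card=50
  {C}: scan cost=250, card=250
  {B}: scan cost=150, card=150
  {AC}: card=6250; try (A,hash)→1100, (C,merge)→2650, (A,merge)→2850, (C,hash)→4100, (C,nl_idx)→6700, (C,nl)→12550 …(+1); best=1100 via (A,hash)
  {AB}: card=300; try (A,hash)→900, (B,merge)→1750, (A,merge)→1850, (B,hash)→2500, (B,nl)→7550, (A,nl)→7650; best=900 via (A,hash)
  {BC}: card=250; try (C,nl_idx)→1600, (B,hash)→2900, (C,merge)→3750, (B,merge)→3850, (C,hash)→4300, (C,nl)→37650 …(+1); best=1600 via (C,nl_idx)
  {ABC}: card=250; try (A,hash)→2450, (C,nl_idx)→3550, (A,merge)→4200, (C,hash)→5200, (C,merge)→6150, (B,hash)→9750 …(+4); best=2450 via (A,hash)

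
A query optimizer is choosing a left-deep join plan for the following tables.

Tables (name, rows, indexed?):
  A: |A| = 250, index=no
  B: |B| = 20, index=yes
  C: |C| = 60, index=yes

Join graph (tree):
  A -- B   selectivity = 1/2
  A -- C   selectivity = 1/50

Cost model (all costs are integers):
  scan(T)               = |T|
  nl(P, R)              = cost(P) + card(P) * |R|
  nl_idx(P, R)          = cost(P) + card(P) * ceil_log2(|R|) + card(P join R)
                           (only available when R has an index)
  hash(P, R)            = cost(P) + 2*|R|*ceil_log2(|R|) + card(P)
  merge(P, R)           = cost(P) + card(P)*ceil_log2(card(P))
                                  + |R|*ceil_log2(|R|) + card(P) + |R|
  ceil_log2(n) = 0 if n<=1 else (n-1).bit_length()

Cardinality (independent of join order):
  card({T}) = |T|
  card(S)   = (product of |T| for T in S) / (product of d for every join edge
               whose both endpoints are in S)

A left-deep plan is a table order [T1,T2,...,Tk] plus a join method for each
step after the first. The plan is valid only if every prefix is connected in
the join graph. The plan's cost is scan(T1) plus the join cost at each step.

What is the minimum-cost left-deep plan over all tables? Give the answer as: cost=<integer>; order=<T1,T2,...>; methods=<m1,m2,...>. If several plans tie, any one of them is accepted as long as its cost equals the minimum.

Selinger DP (subsets sized 1..n):
  {A}: scan cost=250, card=250
  {B}: scan cost=20, card=20
  {C}: scan cost=60, card=60
  {AB}: card=2500; try (B,hash)→700, (A,merge)→2390, (B,merge)→2620, (B,nl_idx)→4000, (A,hash)→4040, (A,nl)→5020 …(+1); best=700 via (B,hash)
  {AC}: card=300; try (C,hash)→1220, (C,nl_idx)→2050, (A,merge)→2730, (C,merge)→2920, (A,hash)→4120, (A,nl)→15060 …(+1); best=1220 via (C,hash)
  {ABC}: card=3000; try (B,hash)→1720, (C,hash)→3920, (B,merge)→4340, (B,nl_idx)→5720, (B,nl)→7220, (C,nl_idx)→18700 …(+2); best=1720 via (B,hash)

cost=1720; order=A,C,B; methods=hash,hash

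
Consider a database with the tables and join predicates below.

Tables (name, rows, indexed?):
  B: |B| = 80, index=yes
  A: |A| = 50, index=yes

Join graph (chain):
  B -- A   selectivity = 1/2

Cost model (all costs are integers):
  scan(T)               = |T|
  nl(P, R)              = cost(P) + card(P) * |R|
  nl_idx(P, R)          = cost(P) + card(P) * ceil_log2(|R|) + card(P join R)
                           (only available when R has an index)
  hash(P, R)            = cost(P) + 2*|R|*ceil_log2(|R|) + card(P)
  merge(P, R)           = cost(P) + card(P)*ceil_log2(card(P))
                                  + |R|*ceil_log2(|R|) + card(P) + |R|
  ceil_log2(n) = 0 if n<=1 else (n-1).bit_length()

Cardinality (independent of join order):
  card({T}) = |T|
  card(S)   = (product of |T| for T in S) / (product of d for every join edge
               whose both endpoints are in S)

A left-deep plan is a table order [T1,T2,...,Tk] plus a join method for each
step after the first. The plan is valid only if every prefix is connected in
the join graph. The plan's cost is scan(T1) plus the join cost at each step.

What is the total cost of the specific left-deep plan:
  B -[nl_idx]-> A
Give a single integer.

2560

step 1: scan B: cost=80, card=80
step 2: join A via nl_idx
    card(P join A) = 80*50/(2) = 2000
    cost = 80 + 80*6 + 2000 = 2560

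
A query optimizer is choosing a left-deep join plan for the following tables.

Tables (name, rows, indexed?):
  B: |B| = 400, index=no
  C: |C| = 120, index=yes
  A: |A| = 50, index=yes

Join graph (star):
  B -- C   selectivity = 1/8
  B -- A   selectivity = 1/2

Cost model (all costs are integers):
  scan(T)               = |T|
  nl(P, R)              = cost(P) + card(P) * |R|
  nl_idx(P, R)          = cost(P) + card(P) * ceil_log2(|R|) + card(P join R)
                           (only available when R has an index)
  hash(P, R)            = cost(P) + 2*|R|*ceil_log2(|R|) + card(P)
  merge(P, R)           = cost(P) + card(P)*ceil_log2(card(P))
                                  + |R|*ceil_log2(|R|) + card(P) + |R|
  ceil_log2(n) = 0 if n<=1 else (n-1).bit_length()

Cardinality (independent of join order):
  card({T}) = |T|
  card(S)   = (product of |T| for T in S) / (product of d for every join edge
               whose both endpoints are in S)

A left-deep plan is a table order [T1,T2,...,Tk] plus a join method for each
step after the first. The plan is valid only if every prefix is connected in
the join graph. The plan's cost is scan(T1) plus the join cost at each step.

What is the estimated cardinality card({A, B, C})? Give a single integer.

150000

Tables in S: A(50), B(400), C(120)
Edges inside S: B-C(d=8), B-A(d=2)
numerator = 50 * 400 * 120 = 2400000
denominator = 8 * 2 = 16
card(S) = 2400000 / 16 = 150000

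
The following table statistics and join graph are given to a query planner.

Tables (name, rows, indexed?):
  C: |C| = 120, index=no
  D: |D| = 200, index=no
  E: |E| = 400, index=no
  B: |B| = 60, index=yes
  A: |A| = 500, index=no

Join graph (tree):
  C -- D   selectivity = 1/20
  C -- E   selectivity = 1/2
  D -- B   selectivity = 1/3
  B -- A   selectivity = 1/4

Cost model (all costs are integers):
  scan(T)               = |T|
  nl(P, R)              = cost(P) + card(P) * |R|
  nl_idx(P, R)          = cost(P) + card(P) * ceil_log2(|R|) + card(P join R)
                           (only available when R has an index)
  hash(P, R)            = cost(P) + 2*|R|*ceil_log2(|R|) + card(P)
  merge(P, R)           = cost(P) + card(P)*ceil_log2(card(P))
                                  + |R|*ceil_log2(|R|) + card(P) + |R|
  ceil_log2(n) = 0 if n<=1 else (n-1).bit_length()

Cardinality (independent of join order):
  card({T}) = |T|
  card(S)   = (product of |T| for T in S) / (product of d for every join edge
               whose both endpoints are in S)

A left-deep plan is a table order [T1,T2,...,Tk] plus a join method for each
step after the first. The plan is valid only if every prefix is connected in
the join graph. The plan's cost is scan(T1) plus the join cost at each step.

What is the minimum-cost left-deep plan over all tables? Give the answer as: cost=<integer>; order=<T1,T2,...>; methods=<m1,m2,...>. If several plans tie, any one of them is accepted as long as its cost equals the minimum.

cost=3044200; order=D,C,B,A,E; methods=hash,hash,hash,hash

Selinger DP (subsets sized 1..n):
  {C}: scan cost=120, card=120
  {D}: scan cost=200, card=200
  {E}: scan cost=400, card=400
  {B}: scan cost=60, card=60
  {A}: scan cost=500, card=500
  {CD}: card=1200; try (C,hash)→2080, (D,merge)→2880, (C,merge)→2960, (D,hash)→3440, (D,nl)→24120, (C,nl)→24200; best=2080 via (C,hash)
  {CE}: card=24000; try (C,hash)→2480, (E,merge)→5080, (C,merge)→5360, (E,hash)→7440, (E,nl)→48120, (C,nl)→48400; best=2480 via (C,hash)
  {BD}: card=4000; try (B,hash)→1120, (D,merge)→2280, (B,merge)→2420, (D,hash)→3320, (B,nl_idx)→5400, (D,nl)→12060 …(+1); best=1120 via (B,hash)
  {AB}: card=7500; try (B,hash)→1720, (A,merge)→5480, (B,merge)→5920, (A,hash)→9120, (B,nl_idx)→11000, (A,nl)→30060 …(+1); best=1720 via (B,hash)
  {CDE}: card=240000; try (E,hash)→10480, (E,merge)→20480, (D,hash)→29680, (D,merge)→388280, (E,nl)→482080, (D,nl)→4802480; best=10480 via (E,hash)
  {BCD}: card=24000; try (B,hash)→4000, (C,hash)→6800, (B,merge)→16900, (B,nl_idx)→33280, (C,merge)→54080, (B,nl)→74080 …(+1); best=4000 via (B,hash)
  {ABD}: card=500000; try (D,hash)→12420, (A,hash)→14120, (A,merge)→58120, (D,merge)→108520, (D,nl)→1501720, (A,nl)→2001120; best=12420 via (D,hash)
  {BCDE}: card=4800000; try (E,hash)→35200, (B,hash)→251200, (E,merge)→392000, (B,merge)→4570900, (B,nl_idx)→6250480, (E,nl)→9604000 …(+1); best=35200 via (E,hash)
  {ABCD}: card=3000000; try (A,hash)→37000, (A,merge)→393000, (C,hash)→514100, (C,merge)→10013380, (A,nl)→12004000, (C,nl)→60012420; best=37000 via (A,hash)
  {ABCDE}: card=600000000; try (E,hash)→3044200, (A,hash)→4844200, (E,merge)→69041000, (A,merge)→115240200, (E,nl)→1200037000, (A,nl)→2400035200; best=3044200 via (E,hash)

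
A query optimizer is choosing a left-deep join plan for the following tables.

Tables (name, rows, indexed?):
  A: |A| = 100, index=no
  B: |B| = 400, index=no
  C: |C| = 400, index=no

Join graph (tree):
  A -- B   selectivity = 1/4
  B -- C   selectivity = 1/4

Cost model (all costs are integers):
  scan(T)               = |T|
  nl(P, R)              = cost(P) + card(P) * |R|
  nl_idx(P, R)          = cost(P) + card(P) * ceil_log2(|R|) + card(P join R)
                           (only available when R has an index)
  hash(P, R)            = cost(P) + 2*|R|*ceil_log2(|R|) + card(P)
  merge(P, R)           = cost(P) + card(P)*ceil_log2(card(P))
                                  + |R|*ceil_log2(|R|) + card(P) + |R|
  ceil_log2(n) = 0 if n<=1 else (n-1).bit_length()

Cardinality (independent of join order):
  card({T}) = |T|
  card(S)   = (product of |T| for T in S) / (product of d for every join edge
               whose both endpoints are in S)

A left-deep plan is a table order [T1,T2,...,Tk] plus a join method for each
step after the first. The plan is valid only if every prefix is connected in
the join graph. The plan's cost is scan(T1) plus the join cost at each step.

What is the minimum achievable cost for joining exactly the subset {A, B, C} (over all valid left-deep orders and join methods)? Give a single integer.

19400

Selinger DP over subsets of {A,B,C}:
  {A}: scan cost=100, card=100
  {B}: scan cost=400, card=400
  {C}: scan cost=400, card=400
  {AB}: card=10000; try (A,hash)→2200, (B,merge)→4900, (A,merge)→5200, (B,hash)→7400, (B,nl)→40100, (A,nl)→40400; best=2200 via (A,hash)
  {BC}: card=40000; try (C,hash)→8000, (B,hash)→8000, (C,merge)→8400, (B,merge)→8400, (C,nl)→160400, (B,nl)→160400; best=8000 via (C,hash)
  {ABC}: card=1000000; try (C,hash)→19400, (A,hash)→49400, (C,merge)→156200, (A,merge)→688800, (C,nl)→4002200, (A,nl)→4008000; best=19400 via (C,hash)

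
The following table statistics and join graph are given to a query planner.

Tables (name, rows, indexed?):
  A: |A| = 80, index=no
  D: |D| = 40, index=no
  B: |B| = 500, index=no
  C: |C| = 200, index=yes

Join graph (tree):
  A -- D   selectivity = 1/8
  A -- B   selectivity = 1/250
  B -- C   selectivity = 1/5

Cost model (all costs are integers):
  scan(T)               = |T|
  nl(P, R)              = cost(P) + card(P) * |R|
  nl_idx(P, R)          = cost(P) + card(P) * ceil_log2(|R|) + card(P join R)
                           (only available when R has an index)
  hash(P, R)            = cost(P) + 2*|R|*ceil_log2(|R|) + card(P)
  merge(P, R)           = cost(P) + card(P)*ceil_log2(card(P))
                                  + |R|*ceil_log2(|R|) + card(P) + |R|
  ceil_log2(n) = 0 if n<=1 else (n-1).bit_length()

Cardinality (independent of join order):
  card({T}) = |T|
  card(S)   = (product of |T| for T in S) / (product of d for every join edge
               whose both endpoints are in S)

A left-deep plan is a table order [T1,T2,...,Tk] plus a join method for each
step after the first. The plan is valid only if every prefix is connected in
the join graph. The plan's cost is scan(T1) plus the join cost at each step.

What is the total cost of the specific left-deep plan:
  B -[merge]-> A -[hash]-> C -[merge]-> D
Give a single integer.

99380

step 1: scan B: cost=500, card=500
step 2: join A via merge
    card(P join A) = 500*80/(250) = 160
    cost = 500 + 500*9 + 80*7 + 500 + 80 = 6140
step 3: join C via hash
    card(P join C) = 160*200/(5) = 6400
    cost = 6140 + 2*200*8 + 160 = 9500
step 4: join D via merge
    card(P join D) = 6400*40/(8) = 32000
    cost = 9500 + 6400*13 + 40*6 + 6400 + 40 = 99380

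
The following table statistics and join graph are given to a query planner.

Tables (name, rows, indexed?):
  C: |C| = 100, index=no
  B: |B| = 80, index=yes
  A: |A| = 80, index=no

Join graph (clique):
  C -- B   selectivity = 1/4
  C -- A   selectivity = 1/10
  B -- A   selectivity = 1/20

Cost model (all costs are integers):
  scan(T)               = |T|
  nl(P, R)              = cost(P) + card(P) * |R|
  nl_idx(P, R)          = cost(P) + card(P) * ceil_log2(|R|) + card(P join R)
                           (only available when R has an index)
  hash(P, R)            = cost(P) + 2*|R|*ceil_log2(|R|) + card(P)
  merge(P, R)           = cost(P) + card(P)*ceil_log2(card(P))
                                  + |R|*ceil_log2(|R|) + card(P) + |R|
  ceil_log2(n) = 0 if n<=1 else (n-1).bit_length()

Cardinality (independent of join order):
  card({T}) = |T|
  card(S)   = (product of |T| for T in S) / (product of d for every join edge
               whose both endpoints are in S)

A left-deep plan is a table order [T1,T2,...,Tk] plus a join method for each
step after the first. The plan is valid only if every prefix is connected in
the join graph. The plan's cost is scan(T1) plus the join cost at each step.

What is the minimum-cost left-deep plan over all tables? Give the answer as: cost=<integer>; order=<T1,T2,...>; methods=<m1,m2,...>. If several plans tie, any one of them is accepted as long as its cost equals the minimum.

Selinger DP (subsets sized 1..n):
  {C}: scan cost=100, card=100
  {B}: scan cost=80, card=80
  {A}: scan cost=80, card=80
  {BC}: card=2000; try (B,hash)→1320, (C,merge)→1520, (B,merge)→1540, (C,hash)→1560, (B,nl_idx)→2800, (C,nl)→8080 …(+1); best=1320 via (B,hash)
  {AC}: card=800; try (A,hash)→1320, (C,merge)→1520, (A,merge)→1540, (C,hash)→1560, (C,nl)→8080, (A,nl)→8100; best=1320 via (A,hash)
  {AB}: card=320; try (B,nl_idx)→960, (B,hash)→1280, (A,hash)→1280, (B,merge)→1360, (A,merge)→1360, (B,nl)→6480 …(+1); best=960 via (B,nl_idx)
  {ABC}: card=800; try (C,hash)→2680, (B,hash)→3240, (A,hash)→4440, (C,merge)→4960, (B,nl_idx)→7720, (B,merge)→10760 …(+4); best=2680 via (C,hash)

cost=2680; order=A,B,C; methods=nl_idx,hash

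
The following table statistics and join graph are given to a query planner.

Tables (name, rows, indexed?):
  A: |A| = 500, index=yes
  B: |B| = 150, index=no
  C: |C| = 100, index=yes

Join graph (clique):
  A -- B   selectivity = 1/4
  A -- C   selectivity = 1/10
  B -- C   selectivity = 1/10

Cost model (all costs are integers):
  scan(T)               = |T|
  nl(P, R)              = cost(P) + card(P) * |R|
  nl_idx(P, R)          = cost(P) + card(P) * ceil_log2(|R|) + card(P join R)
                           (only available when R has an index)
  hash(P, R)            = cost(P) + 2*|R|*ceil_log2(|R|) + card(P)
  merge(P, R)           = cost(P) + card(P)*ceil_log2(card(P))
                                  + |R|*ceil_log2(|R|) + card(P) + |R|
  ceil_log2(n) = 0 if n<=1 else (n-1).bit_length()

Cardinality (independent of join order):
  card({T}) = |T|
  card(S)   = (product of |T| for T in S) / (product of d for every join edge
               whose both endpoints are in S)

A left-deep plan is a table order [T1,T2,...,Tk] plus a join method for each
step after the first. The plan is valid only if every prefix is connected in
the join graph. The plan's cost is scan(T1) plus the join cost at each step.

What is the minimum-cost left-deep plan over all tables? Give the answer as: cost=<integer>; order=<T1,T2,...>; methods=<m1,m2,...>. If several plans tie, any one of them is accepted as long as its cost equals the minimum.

cost=9800; order=A,C,B; methods=hash,hash

Selinger DP (subsets sized 1..n):
  {A}: scan cost=500, card=500
  {B}: scan cost=150, card=150
  {C}: scan cost=100, card=100
  {AB}: card=18750; try (B,hash)→3400, (A,merge)→6500, (B,merge)→6850, (A,hash)→9300, (A,nl_idx)→20250, (A,nl)→75150 …(+1); best=3400 via (B,hash)
  {AC}: card=5000; try (C,hash)→2400, (A,merge)→5900, (A,nl_idx)→6000, (C,merge)→6300, (C,nl_idx)→9000, (A,hash)→9200 …(+2); best=2400 via (C,hash)
  {BC}: card=1500; try (C,hash)→1700, (B,merge)→2250, (C,merge)→2300, (B,hash)→2600, (C,nl_idx)→2700, (B,nl)→15100 …(+1); best=1700 via (C,hash)
  {ABC}: card=18750; try (B,hash)→9800, (A,hash)→12200, (C,hash)→23550, (A,merge)→24700, (A,nl_idx)→33950, (B,merge)→73750 …(+5); best=9800 via (B,hash)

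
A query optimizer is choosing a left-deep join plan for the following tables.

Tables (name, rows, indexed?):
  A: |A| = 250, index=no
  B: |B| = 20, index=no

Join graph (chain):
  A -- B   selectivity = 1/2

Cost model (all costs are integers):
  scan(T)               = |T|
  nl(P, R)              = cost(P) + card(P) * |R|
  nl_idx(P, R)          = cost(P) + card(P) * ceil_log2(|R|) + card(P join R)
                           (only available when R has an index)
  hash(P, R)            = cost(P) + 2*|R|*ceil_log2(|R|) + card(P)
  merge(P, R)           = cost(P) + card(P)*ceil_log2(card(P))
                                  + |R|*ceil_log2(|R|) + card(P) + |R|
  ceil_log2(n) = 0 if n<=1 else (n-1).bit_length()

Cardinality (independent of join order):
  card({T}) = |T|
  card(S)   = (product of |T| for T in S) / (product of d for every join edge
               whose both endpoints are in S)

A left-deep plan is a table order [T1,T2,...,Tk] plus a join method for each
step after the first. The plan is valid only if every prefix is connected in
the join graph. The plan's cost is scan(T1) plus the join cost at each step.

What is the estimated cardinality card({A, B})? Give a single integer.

Tables in S: A(250), B(20)
Edges inside S: A-B(d=2)
numerator = 250 * 20 = 5000
denominator = 2 = 2
card(S) = 5000 / 2 = 2500

2500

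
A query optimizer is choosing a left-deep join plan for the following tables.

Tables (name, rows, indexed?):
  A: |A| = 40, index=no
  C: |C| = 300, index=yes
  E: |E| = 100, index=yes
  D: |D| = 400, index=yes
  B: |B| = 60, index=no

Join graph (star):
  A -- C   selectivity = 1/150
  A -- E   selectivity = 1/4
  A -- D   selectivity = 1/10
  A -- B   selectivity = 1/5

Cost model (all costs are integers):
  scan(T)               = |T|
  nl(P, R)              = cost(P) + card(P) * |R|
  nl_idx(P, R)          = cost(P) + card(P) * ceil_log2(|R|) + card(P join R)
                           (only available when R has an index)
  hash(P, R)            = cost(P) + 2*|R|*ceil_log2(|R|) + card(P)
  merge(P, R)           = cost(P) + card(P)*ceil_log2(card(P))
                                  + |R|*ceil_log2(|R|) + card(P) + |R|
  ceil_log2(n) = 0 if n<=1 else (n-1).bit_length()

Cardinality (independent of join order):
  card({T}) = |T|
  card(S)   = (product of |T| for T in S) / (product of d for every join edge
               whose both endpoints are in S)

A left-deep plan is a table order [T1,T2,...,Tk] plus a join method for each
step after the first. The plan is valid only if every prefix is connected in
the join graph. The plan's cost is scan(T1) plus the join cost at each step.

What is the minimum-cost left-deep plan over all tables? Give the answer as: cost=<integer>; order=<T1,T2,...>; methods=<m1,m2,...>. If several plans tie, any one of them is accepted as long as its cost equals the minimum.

cost=34840; order=A,C,B,E,D; methods=nl_idx,hash,hash,hash

Selinger DP (subsets sized 1..n):
  {A}: scan cost=40, card=40
  {C}: scan cost=300, card=300
  {E}: scan cost=100, card=100
  {D}: scan cost=400, card=400
  {B}: scan cost=60, card=60
  {AC}: card=80; try (C,nl_idx)→480, (A,hash)→1080, (C,merge)→3320, (A,merge)→3580, (C,hash)→5480, (C,nl)→12040 …(+1); best=480 via (C,nl_idx)
  {AE}: card=1000; try (A,hash)→680, (E,merge)→1120, (A,merge)→1180, (E,nl_idx)→1320, (E,hash)→1480, (E,nl)→4040 …(+1); best=680 via (A,hash)
  {AD}: card=1600; try (A,hash)→1280, (D,nl_idx)→2000, (D,merge)→4320, (A,merge)→4680, (D,hash)→7280, (D,nl)→16040 …(+1); best=1280 via (A,hash)
  {AB}: card=480; try (A,hash)→600, (B,merge)→740, (A,merge)→760, (B,hash)→800, (B,nl)→2440, (A,nl)→2460; best=600 via (A,hash)
  {ACE}: card=2000; try (E,merge)→1920, (E,hash)→1960, (E,nl_idx)→3040, (C,hash)→7080, (E,nl)→8480, (C,nl_idx)→11680 …(+2); best=1920 via (E,merge)
  {ACD}: card=3200; try (D,nl_idx)→4400, (D,merge)→5120, (D,hash)→7760, (C,hash)→8280, (C,nl_idx)→18880, (C,merge)→23480 …(+2); best=4400 via (D,nl_idx)
  {ABC}: card=960; try (B,hash)→1280, (B,merge)→1540, (B,nl)→5280, (C,nl_idx)→5880, (C,hash)→6480, (C,merge)→8400 …(+1); best=1280 via (B,hash)
  {ADE}: card=40000; try (E,hash)→4280, (D,hash)→8880, (D,merge)→15680, (E,merge)→21280, (D,nl_idx)→49680, (E,nl_idx)→52480 …(+2); best=4280 via (E,hash)
  {ABE}: card=12000; try (B,hash)→2400, (E,hash)→2480, (E,merge)→6200, (B,merge)→12100, (E,nl_idx)→15960, (E,nl)→48600 …(+1); best=2400 via (B,hash)
  {ABD}: card=19200; try (B,hash)→3600, (D,hash)→8280, (D,merge)→9400, (B,merge)→20900, (D,nl_idx)→24120, (B,nl)→97280 …(+1); best=3600 via (B,hash)
  {ACDE}: card=80000; try (E,hash)→9000, (D,hash)→11120, (D,merge)→29920, (E,merge)→46800, (C,hash)→49680, (D,nl_idx)→99920 …(+6); best=9000 via (E,hash)
  {ABCE}: card=24000; try (E,hash)→3640, (B,hash)→4640, (E,merge)→12640, (C,hash)→19800, (B,merge)→26340, (E,nl_idx)→32000 …(+5); best=3640 via (E,hash)
  {ABCD}: card=38400; try (B,hash)→8320, (D,hash)→9440, (D,merge)→15840, (C,hash)→28200, (B,merge)→46420, (D,nl_idx)→48320 …(+5); best=8320 via (B,hash)
  {ABDE}: card=480000; try (D,hash)→21600, (E,hash)→24200, (B,hash)→45000, (D,merge)→186400, (E,merge)→311600, (D,nl_idx)→590400 …(+5); best=21600 via (D,hash)
  {ABCDE}: card=960000; try (D,hash)→34840, (E,hash)→48120, (B,hash)→89720, (D,merge)→391640, (C,hash)→507000, (E,merge)→661920 …(+9); best=34840 via (D,hash)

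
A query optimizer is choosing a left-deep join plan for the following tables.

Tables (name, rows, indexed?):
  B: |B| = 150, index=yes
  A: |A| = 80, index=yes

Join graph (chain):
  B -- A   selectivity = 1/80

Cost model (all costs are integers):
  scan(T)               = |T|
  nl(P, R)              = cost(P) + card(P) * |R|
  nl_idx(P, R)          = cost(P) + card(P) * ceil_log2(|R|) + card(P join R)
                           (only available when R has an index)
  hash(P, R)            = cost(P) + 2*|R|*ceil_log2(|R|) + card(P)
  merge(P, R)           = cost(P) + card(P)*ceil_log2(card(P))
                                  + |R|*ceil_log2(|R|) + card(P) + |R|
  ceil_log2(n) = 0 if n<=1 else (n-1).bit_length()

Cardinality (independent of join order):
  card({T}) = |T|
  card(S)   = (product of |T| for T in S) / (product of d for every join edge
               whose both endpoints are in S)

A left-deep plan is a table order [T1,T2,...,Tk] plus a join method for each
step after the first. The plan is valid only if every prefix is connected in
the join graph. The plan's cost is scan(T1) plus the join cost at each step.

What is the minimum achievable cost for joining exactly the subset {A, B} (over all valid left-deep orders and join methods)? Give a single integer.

870

Selinger DP over subsets of {A,B}:
  {B}: scan cost=150, card=150
  {A}: scan cost=80, card=80
  {AB}: card=150; try (B,nl_idx)→870, (A,nl_idx)→1350, (A,hash)→1420, (B,merge)→2070, (A,merge)→2140, (B,hash)→2560 …(+2); best=870 via (B,nl_idx)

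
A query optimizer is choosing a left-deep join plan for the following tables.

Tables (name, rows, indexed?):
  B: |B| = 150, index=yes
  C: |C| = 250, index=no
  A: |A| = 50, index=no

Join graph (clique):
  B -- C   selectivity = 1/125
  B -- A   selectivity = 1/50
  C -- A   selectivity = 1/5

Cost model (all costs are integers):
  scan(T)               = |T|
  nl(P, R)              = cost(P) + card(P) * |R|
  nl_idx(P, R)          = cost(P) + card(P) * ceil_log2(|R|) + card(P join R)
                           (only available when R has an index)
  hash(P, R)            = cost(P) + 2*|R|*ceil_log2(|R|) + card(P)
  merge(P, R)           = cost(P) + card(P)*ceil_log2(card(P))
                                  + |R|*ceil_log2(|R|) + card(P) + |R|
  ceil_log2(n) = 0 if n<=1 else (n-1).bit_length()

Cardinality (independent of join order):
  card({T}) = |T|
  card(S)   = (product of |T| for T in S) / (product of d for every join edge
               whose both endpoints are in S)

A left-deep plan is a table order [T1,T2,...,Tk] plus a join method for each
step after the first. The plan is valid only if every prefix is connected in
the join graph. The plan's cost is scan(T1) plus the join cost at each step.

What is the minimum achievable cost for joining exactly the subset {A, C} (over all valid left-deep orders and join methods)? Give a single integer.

Selinger DP over subsets of {A,C}:
  {C}: scan cost=250, card=250
  {A}: scan cost=50, card=50
  {AC}: card=2500; try (A,hash)→1100, (C,merge)→2650, (A,merge)→2850, (C,hash)→4100, (C,nl)→12550, (A,nl)→12750; best=1100 via (A,hash)

1100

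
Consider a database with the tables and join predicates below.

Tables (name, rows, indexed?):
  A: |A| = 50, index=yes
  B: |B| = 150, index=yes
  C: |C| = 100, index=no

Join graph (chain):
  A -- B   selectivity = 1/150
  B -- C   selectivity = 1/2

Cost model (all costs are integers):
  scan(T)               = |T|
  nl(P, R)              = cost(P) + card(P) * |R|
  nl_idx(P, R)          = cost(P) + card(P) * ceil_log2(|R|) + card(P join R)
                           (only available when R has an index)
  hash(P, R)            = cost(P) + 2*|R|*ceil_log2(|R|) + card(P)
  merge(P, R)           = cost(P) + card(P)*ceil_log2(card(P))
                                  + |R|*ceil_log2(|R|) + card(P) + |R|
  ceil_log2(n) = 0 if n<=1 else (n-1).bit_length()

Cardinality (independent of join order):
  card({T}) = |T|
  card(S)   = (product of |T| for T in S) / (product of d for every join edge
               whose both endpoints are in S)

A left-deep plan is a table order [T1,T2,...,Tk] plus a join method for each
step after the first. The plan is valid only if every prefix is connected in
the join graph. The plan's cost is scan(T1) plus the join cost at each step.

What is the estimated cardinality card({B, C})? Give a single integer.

Tables in S: B(150), C(100)
Edges inside S: B-C(d=2)
numerator = 150 * 100 = 15000
denominator = 2 = 2
card(S) = 15000 / 2 = 7500

7500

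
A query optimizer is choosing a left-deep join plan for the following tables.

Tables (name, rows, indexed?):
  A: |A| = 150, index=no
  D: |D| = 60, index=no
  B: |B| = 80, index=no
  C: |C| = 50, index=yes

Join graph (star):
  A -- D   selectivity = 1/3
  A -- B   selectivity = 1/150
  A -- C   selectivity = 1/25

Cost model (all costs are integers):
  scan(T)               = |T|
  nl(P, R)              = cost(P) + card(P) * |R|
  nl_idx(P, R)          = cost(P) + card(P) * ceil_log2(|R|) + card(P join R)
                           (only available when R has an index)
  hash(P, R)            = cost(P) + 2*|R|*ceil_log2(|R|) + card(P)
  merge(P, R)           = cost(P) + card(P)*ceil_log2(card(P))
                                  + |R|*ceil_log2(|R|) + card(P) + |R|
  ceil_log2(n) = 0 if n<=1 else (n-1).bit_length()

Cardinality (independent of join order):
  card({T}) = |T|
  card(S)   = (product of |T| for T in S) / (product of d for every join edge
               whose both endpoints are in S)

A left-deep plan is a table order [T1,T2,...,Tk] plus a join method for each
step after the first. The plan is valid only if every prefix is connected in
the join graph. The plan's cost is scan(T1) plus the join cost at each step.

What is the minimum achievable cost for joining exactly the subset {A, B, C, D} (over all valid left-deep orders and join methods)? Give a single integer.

Selinger DP over subsets of {A,B,C,D}:
  {A}: scan cost=150, card=150
  {D}: scan cost=60, card=60
  {B}: scan cost=80, card=80
  {C}: scan cost=50, card=50
  {AD}: card=3000; try (D,hash)→1020, (A,merge)→1830, (D,merge)→1920, (A,hash)→2520, (A,nl)→9060, (D,nl)→9150; best=1020 via (D,hash)
  {AB}: card=80; try (B,hash)→1420, (A,merge)→2070, (B,merge)→2140, (A,hash)→2560, (A,nl)→12080, (B,nl)→12150; best=1420 via (B,hash)
  {AC}: card=300; try (C,hash)→900, (C,nl_idx)→1350, (A,merge)→1750, (C,merge)→1850, (A,hash)→2500, (A,nl)→7550 …(+1); best=900 via (C,hash)
  {ABD}: card=1600; try (D,hash)→2220, (D,merge)→2480, (B,hash)→5140, (D,nl)→6220, (B,merge)→40660, (B,nl)→241020; best=2220 via (D,hash)
  {ACD}: card=6000; try (D,hash)→1920, (D,merge)→4320, (C,hash)→4620, (D,nl)→18900, (C,nl_idx)→25020, (C,merge)→40370 …(+1); best=1920 via (D,hash)
  {ABC}: card=160; try (C,nl_idx)→2060, (C,hash)→2100, (B,hash)→2320, (C,merge)→2410, (B,merge)→4540, (C,nl)→5420 …(+1); best=2060 via (C,nl_idx)
  {ABCD}: card=3200; try (D,hash)→2940, (D,merge)→3920, (C,hash)→4420, (B,hash)→9040, (D,nl)→11660, (C,nl_idx)→15020 …(+4); best=2940 via (D,hash)

2940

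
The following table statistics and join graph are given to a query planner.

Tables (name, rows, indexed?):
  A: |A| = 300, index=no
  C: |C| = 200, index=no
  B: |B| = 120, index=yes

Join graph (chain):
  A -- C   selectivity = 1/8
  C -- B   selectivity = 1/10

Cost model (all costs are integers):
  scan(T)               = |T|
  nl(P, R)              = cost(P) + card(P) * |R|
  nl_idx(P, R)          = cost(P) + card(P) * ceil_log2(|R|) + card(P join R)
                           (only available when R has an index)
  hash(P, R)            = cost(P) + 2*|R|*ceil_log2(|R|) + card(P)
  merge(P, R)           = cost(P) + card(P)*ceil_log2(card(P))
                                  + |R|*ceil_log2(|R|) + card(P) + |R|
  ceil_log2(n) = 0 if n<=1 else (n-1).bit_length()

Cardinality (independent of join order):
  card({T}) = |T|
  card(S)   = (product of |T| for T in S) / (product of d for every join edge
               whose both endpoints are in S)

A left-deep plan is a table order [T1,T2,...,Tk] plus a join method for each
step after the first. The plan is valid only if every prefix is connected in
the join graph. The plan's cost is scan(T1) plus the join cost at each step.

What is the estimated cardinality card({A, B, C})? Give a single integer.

90000

Tables in S: A(300), B(120), C(200)
Edges inside S: A-C(d=8), C-B(d=10)
numerator = 300 * 120 * 200 = 7200000
denominator = 8 * 10 = 80
card(S) = 7200000 / 80 = 90000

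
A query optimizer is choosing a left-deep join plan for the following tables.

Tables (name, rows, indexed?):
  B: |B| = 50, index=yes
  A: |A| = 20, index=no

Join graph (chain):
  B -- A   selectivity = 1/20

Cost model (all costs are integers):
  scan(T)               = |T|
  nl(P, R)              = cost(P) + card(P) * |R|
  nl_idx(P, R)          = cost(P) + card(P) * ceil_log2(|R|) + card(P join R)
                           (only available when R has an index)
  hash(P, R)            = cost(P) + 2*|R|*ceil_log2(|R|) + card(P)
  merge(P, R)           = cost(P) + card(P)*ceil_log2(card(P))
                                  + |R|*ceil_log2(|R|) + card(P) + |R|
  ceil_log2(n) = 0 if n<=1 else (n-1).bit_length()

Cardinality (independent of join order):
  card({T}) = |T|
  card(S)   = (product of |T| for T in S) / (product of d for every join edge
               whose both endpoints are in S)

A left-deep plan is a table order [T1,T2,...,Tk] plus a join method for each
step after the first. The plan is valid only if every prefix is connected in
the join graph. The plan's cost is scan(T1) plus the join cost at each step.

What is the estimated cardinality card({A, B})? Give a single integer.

50

Tables in S: A(20), B(50)
Edges inside S: B-A(d=20)
numerator = 20 * 50 = 1000
denominator = 20 = 20
card(S) = 1000 / 20 = 50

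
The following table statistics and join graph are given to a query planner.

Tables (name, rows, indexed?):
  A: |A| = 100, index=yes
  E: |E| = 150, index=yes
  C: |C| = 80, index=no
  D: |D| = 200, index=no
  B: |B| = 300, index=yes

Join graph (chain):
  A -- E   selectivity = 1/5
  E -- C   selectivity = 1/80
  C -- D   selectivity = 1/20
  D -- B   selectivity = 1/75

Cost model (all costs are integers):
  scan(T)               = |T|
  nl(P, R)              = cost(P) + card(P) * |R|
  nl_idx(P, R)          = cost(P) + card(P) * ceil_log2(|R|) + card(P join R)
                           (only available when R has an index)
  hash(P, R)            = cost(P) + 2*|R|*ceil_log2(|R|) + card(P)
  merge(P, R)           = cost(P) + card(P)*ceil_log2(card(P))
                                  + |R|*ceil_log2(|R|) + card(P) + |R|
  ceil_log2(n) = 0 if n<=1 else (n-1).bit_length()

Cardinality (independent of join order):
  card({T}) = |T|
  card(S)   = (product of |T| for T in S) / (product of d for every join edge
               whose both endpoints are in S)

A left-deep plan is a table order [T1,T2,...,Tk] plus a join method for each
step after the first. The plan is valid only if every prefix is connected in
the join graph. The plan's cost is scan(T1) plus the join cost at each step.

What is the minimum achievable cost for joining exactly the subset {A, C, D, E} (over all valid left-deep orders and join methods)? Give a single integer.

6920

Selinger DP over subsets of {A,C,D,E}:
  {A}: scan cost=100, card=100
  {E}: scan cost=150, card=150
  {C}: scan cost=80, card=80
  {D}: scan cost=200, card=200
  {AE}: card=3000; try (A,hash)→1700, (E,merge)→2250, (A,merge)→2300, (E,hash)→2600, (E,nl_idx)→3900, (A,nl_idx)→4200 …(+2); best=1700 via (A,hash)
  {CE}: card=150; try (E,nl_idx)→870, (C,hash)→1420, (E,merge)→2070, (C,merge)→2140, (E,hash)→2560, (E,nl)→12080 …(+1); best=870 via (E,nl_idx)
  {CD}: card=800; try (C,hash)→1520, (D,merge)→2520, (C,merge)→2640, (D,hash)→3360, (D,nl)→16080, (C,nl)→16200; best=1520 via (C,hash)
  {ACE}: card=3000; try (A,hash)→2420, (A,merge)→3020, (A,nl_idx)→4920, (C,hash)→5820, (A,nl)→15870, (C,merge)→41340 …(+1); best=2420 via (A,hash)
  {CDE}: card=1500; try (D,merge)→4020, (D,hash)→4220, (E,hash)→4720, (E,nl_idx)→9420, (E,merge)→11670, (D,nl)→30870 …(+1); best=4020 via (D,merge)
  {ACDE}: card=30000; try (A,hash)→6920, (D,hash)→8620, (A,merge)→22820, (D,merge)→43220, (A,nl_idx)→44520, (A,nl)→154020 …(+1); best=6920 via (A,hash)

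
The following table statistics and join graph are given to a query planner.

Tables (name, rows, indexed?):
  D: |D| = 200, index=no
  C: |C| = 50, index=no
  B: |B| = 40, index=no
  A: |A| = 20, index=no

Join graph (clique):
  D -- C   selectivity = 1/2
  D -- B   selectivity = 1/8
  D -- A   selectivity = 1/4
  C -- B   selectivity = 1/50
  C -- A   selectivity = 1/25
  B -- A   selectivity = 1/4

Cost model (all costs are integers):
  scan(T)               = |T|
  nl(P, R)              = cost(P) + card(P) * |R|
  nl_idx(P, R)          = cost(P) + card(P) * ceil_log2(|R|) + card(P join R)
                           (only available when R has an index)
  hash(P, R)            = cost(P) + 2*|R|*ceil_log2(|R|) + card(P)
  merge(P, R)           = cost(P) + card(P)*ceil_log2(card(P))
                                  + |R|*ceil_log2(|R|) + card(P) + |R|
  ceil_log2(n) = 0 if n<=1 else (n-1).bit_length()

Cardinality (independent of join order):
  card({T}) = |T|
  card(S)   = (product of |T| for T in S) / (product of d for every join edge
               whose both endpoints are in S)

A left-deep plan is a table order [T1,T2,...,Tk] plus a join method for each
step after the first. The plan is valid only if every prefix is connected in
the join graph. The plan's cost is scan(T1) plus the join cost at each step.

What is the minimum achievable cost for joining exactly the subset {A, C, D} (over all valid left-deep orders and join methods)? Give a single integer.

Selinger DP over subsets of {A,C,D}:
  {D}: scan cost=200, card=200
  {C}: scan cost=50, card=50
  {A}: scan cost=20, card=20
  {CD}: card=5000; try (C,hash)→1000, (D,merge)→2200, (C,merge)→2350, (D,hash)→3300, (D,nl)→10050, (C,nl)→10200; best=1000 via (C,hash)
  {AD}: card=1000; try (A,hash)→600, (D,merge)→1940, (A,merge)→2120, (D,hash)→3240, (D,nl)→4020, (A,nl)→4200; best=600 via (A,hash)
  {AC}: card=40; try (A,hash)→300, (C,merge)→490, (A,merge)→520, (C,hash)→640, (C,nl)→1020, (A,nl)→1050; best=300 via (A,hash)
  {ACD}: card=1000; try (C,hash)→2200, (D,merge)→2380, (D,hash)→3540, (A,hash)→6200, (D,nl)→8300, (C,merge)→11950 …(+3); best=2200 via (C,hash)

2200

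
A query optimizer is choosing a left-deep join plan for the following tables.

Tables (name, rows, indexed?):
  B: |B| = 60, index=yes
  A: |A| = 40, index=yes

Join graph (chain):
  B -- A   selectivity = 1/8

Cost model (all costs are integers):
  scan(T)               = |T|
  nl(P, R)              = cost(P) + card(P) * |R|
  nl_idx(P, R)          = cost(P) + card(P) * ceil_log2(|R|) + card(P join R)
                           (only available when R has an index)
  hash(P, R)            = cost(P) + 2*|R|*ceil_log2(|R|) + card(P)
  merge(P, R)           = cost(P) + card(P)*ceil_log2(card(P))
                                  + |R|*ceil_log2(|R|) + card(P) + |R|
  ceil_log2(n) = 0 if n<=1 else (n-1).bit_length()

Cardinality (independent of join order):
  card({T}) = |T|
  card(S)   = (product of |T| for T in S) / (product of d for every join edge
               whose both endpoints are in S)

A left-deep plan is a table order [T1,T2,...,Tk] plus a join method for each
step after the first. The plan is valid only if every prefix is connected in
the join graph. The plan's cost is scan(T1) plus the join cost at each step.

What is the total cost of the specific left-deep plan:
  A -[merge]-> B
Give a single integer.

740

step 1: scan A: cost=40, card=40
step 2: join B via merge
    card(P join B) = 40*60/(8) = 300
    cost = 40 + 40*6 + 60*6 + 40 + 60 = 740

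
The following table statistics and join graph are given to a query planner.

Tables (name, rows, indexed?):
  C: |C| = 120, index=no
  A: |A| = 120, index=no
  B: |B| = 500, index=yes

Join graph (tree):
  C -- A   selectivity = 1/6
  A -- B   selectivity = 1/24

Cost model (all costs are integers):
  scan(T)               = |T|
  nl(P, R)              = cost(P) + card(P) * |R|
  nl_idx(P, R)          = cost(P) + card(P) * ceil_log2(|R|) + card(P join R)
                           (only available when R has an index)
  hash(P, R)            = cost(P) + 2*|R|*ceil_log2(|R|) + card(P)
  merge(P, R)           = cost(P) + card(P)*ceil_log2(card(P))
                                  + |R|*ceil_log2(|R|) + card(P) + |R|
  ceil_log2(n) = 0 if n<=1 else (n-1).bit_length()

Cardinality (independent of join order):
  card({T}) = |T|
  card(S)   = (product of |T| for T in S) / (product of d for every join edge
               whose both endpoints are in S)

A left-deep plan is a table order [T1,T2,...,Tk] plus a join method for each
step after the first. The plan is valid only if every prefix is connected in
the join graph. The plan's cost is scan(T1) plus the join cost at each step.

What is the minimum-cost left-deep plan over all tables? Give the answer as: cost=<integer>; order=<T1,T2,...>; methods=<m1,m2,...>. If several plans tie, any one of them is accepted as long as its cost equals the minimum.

cost=6860; order=B,A,C; methods=hash,hash

Selinger DP (subsets sized 1..n):
  {C}: scan cost=120, card=120
  {A}: scan cost=120, card=120
  {B}: scan cost=500, card=500
  {AC}: card=2400; try (C,hash)→1920, (A,hash)→1920, (C,merge)→2040, (A,merge)→2040, (C,nl)→14520, (A,nl)→14520; best=1920 via (C,hash)
  {AB}: card=2500; try (A,hash)→2680, (B,nl_idx)→3700, (B,merge)→6080, (A,merge)→6460, (B,hash)→9240, (B,nl)→60120 …(+1); best=2680 via (A,hash)
  {ABC}: card=50000; try (C,hash)→6860, (B,hash)→13320, (C,merge)→36140, (B,merge)→38120, (B,nl_idx)→73520, (C,nl)→302680 …(+1); best=6860 via (C,hash)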